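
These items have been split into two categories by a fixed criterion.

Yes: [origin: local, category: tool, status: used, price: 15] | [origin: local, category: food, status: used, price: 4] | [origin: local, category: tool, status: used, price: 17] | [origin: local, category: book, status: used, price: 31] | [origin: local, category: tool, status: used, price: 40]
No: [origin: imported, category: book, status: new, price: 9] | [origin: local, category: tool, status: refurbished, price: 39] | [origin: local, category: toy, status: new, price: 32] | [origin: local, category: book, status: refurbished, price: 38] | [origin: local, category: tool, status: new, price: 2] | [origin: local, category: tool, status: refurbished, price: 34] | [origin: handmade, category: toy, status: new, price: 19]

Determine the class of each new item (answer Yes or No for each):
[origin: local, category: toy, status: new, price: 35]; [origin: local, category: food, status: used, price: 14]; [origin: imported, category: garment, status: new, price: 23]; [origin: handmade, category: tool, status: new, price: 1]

Every 'Yes' example satisfies: status is used. None of the 'No' examples do.
[origin: local, category: toy, status: new, price: 35] → status is new → No.
[origin: local, category: food, status: used, price: 14] → status is used → Yes.
[origin: imported, category: garment, status: new, price: 23] → status is new → No.
[origin: handmade, category: tool, status: new, price: 1] → status is new → No.

No, Yes, No, No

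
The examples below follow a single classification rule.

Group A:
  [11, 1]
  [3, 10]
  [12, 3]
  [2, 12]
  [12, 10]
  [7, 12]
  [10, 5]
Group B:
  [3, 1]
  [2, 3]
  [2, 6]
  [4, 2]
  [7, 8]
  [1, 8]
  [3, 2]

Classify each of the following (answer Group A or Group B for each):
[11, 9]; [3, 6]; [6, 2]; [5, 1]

The pattern is that an item is 'Group A' exactly when: max ≥ 10.

Group A, Group B, Group B, Group B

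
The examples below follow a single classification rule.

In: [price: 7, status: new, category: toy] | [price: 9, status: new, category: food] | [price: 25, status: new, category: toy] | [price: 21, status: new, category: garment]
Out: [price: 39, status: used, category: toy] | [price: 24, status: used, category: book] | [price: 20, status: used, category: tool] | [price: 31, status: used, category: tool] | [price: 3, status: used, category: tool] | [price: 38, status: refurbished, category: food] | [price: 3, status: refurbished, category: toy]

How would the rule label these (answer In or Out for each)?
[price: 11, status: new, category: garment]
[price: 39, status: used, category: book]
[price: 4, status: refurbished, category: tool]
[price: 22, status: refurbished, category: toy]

Checking candidate rules against both groups, what survives is: status is new.
[price: 11, status: new, category: garment]: status is new — qualifies, so In. [price: 39, status: used, category: book]: status is used — doesn't qualify, so Out. [price: 4, status: refurbished, category: tool]: status is refurbished — doesn't qualify, so Out. [price: 22, status: refurbished, category: toy]: status is refurbished — doesn't qualify, so Out.

In, Out, Out, Out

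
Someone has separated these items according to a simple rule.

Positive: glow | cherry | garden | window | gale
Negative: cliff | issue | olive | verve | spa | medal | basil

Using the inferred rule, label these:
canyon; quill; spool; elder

Positive, Negative, Negative, Negative

Checking candidate rules against both groups, what survives is: even length.
canyon: Positive (length 6).
quill: Negative (length 5).
spool: Negative (length 5).
elder: Negative (length 5).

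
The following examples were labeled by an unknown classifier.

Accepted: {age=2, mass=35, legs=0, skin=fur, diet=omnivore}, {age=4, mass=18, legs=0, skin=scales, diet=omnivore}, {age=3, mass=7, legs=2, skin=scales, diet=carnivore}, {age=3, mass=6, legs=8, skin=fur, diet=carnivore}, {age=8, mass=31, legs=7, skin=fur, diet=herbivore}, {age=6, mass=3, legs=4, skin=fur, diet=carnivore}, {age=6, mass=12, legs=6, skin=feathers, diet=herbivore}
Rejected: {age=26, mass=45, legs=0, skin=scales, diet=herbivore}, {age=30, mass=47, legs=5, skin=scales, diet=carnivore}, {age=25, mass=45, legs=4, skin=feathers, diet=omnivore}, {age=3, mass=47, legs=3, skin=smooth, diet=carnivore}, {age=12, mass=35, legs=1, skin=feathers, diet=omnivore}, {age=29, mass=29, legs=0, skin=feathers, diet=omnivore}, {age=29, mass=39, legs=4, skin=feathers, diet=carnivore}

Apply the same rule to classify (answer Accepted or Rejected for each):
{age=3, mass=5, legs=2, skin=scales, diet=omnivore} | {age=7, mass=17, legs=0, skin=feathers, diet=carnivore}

'Accepted' ⟺ mass ≤ 35 AND age ≤ 8.
{age=3, mass=5, legs=2, skin=scales, diet=omnivore}: mass = 5, age = 3, checks out → Accepted.
{age=7, mass=17, legs=0, skin=feathers, diet=carnivore}: mass = 17, age = 7, checks out → Accepted.

Accepted, Accepted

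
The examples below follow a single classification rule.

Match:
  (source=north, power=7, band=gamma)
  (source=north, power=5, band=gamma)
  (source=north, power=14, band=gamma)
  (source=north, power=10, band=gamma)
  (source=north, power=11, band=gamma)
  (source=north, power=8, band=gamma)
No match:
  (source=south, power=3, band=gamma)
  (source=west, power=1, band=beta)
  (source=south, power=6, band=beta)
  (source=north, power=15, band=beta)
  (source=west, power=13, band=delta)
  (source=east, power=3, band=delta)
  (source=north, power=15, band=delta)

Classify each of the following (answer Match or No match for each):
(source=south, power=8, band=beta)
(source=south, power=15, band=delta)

Rule: band is gamma AND source is north. This holds for each 'Match' example and fails for each 'No match' one.
(source=south, power=8, band=beta) → band is beta, source is south → No match.
(source=south, power=15, band=delta) → band is delta, source is south → No match.

No match, No match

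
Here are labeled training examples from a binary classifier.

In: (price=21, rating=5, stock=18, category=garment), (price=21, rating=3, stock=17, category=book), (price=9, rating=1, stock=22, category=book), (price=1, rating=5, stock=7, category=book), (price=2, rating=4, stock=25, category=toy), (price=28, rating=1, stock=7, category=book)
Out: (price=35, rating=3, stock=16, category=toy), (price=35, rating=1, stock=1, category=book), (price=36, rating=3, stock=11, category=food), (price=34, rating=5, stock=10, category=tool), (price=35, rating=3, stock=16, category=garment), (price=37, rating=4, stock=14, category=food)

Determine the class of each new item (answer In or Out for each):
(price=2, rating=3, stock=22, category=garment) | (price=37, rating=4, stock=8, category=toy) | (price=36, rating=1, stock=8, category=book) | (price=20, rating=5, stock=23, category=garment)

In, Out, Out, In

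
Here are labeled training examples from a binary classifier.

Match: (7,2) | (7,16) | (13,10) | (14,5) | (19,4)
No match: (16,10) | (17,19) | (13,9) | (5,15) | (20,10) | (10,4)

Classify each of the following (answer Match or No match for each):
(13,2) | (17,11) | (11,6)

Match, No match, Match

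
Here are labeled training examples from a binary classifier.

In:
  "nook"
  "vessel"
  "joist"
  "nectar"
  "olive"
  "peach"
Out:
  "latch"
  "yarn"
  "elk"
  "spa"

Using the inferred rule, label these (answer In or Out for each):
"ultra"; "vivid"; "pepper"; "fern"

In, In, In, Out

The common property of the 'In' items is: has ≥ 2 vowels. No 'Out' item has it.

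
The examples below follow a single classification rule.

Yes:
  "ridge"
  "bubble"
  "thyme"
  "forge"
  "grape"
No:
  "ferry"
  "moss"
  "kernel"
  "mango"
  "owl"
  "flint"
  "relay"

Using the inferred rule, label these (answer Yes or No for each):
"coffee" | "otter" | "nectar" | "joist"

Yes, No, No, No

Rule: ends with 'e'. This holds for each 'Yes' example and fails for each 'No' one.
"coffee" → ends with 'e' → Yes.
"otter" → ends with 'r' → No.
"nectar" → ends with 'r' → No.
"joist" → ends with 't' → No.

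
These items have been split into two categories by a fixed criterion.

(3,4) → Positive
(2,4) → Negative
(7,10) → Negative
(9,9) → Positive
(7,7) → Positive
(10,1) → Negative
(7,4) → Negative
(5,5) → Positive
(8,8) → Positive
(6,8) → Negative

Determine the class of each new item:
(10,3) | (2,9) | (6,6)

Negative, Negative, Positive

The common property of the 'Positive' items is: |first − second| ≤ 1. No 'Negative' item has it.
(10,3) → |10−3| = 7 → Negative.
(2,9) → |2−9| = 7 → Negative.
(6,6) → |6−6| = 0 → Positive.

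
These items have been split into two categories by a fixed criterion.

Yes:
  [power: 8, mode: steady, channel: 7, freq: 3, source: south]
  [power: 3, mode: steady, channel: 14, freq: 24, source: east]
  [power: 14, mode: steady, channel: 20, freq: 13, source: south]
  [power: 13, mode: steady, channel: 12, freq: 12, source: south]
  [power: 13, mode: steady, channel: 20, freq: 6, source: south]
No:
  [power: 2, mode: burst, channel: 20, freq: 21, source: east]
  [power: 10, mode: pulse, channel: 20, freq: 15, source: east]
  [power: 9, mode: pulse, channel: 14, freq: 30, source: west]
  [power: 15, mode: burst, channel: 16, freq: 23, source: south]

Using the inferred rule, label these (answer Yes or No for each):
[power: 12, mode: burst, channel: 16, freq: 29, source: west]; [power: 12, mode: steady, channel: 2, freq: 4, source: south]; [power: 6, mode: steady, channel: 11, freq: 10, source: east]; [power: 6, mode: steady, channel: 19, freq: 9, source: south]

No, Yes, Yes, Yes

'Yes' ⟺ mode is steady.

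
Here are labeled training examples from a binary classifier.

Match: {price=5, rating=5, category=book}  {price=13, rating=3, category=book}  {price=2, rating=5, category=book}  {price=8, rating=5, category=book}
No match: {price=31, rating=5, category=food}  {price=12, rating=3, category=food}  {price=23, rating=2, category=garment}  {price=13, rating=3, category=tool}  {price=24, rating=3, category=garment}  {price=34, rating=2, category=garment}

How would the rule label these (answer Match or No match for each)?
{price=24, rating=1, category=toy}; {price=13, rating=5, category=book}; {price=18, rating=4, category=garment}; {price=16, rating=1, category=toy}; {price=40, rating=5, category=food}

No match, Match, No match, No match, No match

The simplest hypothesis consistent with all the labels is: category is book.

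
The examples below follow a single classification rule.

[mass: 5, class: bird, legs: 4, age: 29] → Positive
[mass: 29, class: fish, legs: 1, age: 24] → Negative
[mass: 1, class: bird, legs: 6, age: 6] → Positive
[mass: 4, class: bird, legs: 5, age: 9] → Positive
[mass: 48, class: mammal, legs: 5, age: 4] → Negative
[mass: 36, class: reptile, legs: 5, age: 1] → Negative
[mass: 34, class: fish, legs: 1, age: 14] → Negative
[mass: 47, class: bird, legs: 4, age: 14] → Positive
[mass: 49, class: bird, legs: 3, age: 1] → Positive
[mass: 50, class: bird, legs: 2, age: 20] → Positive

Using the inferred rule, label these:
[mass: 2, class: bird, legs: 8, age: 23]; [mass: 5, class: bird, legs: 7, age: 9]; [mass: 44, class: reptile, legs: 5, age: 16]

Positive, Positive, Negative

Looking at the examples, the only property every 'Positive' case has and every 'Negative' case lacks is: class is bird.
Positive: [mass: 2, class: bird, legs: 8, age: 23], since class is bird.
Positive: [mass: 5, class: bird, legs: 7, age: 9], since class is bird.
Negative: [mass: 44, class: reptile, legs: 5, age: 16], since class is reptile.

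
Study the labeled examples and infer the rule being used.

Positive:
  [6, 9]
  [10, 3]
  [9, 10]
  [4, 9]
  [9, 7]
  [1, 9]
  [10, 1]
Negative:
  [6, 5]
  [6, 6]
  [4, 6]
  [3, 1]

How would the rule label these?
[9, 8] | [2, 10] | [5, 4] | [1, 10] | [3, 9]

The distinguishing property — max ≥ 7 — holds for all the 'Positive' cases and none of the 'Negative' cases.
[9, 8]: max 9 — fits, so Positive.
[2, 10]: max 10 — fits, so Positive.
[5, 4]: max 5 — doesn't match, so Negative.
[1, 10]: max 10 — fits, so Positive.
[3, 9]: max 9 — fits, so Positive.

Positive, Positive, Negative, Positive, Positive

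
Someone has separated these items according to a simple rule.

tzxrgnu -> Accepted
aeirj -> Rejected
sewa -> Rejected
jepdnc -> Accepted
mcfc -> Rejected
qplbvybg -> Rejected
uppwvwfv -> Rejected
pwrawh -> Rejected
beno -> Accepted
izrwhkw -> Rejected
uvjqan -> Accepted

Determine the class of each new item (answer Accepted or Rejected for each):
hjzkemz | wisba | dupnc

Rejected, Rejected, Accepted

The simplest hypothesis consistent with all the labels is: contains 'n'.
Rejected: hjzkemz, since no 'n'. Rejected: wisba, since no 'n'. Accepted: dupnc, since has 'n'.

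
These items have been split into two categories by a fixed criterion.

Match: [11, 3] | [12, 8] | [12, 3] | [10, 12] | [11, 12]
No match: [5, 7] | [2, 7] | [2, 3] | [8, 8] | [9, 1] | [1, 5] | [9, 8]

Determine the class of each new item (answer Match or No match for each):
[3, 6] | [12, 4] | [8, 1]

No match, Match, No match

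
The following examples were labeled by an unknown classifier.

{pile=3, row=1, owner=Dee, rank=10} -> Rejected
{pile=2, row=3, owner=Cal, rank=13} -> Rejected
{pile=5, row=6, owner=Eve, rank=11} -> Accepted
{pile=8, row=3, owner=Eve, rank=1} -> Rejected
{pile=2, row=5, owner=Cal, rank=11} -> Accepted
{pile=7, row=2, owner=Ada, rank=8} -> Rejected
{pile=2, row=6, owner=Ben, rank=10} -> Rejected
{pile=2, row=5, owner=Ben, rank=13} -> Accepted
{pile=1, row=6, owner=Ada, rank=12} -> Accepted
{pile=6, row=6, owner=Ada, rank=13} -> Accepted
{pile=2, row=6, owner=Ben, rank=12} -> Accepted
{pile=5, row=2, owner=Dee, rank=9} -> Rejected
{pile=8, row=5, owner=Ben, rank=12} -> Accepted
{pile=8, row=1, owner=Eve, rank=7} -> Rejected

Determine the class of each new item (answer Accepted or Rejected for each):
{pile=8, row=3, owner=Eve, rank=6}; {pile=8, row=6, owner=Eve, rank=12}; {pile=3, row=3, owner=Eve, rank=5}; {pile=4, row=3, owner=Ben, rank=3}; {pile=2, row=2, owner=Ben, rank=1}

Rule: row ≥ 5 AND rank ≥ 11. This holds for each 'Accepted' example and fails for each 'Rejected' one.
{pile=8, row=3, owner=Eve, rank=6}: Rejected (row = 3, rank = 6).
{pile=8, row=6, owner=Eve, rank=12}: Accepted (row = 6, rank = 12).
{pile=3, row=3, owner=Eve, rank=5}: Rejected (row = 3, rank = 5).
{pile=4, row=3, owner=Ben, rank=3}: Rejected (row = 3, rank = 3).
{pile=2, row=2, owner=Ben, rank=1}: Rejected (row = 2, rank = 1).

Rejected, Accepted, Rejected, Rejected, Rejected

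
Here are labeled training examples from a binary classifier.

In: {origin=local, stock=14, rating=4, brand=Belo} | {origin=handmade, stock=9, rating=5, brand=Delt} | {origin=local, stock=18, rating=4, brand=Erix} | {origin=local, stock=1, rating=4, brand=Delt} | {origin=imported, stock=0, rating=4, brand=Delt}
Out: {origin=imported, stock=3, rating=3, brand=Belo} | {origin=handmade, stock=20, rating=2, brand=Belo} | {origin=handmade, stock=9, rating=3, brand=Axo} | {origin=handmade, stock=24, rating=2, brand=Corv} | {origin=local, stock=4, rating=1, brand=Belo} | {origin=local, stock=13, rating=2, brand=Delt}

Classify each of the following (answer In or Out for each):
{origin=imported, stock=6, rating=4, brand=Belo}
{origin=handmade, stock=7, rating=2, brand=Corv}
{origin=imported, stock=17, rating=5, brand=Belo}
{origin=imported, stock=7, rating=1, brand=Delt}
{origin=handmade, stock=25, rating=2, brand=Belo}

The distinguishing property — rating ≥ 4 — holds for all the 'In' cases and none of the 'Out' cases.

In, Out, In, Out, Out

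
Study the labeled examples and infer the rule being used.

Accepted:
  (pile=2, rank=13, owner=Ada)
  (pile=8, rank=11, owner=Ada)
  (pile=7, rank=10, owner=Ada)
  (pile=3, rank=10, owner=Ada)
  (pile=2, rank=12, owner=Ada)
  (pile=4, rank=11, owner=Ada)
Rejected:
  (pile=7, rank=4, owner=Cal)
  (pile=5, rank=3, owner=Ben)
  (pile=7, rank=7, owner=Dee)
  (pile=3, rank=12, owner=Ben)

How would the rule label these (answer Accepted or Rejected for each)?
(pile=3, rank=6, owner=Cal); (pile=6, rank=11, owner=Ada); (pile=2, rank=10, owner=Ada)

One predicate separates the groups cleanly: owner is Ada.
(pile=3, rank=6, owner=Cal) — owner is Cal, hence Rejected. (pile=6, rank=11, owner=Ada) — owner is Ada, hence Accepted. (pile=2, rank=10, owner=Ada) — owner is Ada, hence Accepted.

Rejected, Accepted, Accepted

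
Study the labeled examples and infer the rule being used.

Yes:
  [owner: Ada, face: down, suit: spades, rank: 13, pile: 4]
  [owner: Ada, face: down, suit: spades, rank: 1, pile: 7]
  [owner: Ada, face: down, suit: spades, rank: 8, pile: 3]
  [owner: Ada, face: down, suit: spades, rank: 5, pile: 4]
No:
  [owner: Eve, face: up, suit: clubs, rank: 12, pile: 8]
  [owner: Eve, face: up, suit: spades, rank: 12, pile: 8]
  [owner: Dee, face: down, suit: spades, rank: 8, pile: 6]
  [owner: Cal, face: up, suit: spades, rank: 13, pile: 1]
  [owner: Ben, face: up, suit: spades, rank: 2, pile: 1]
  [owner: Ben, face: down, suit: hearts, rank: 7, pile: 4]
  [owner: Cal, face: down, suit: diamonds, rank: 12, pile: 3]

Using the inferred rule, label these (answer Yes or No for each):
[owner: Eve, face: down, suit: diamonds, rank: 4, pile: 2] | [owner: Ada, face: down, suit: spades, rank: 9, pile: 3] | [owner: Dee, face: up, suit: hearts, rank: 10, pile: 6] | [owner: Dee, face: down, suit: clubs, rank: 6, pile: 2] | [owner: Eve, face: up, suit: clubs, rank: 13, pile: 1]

Rule: owner is Ada. This holds for each 'Yes' example and fails for each 'No' one.

No, Yes, No, No, No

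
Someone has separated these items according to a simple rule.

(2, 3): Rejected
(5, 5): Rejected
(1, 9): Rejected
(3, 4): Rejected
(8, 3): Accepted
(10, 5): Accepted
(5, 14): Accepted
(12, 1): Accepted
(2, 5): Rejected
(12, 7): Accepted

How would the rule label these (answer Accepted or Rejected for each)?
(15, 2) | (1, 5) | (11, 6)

Accepted, Rejected, Accepted

'Accepted' ⟺ sum ≥ 11.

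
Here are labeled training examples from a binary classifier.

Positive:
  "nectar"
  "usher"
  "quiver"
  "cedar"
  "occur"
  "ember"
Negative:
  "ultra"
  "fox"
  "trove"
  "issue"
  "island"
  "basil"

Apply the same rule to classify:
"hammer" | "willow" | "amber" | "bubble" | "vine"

Positive, Negative, Positive, Negative, Negative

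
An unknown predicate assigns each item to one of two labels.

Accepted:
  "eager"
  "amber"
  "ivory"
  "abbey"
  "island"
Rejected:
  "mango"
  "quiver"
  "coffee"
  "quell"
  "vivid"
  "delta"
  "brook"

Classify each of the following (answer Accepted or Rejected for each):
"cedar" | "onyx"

Rejected, Accepted

Every 'Accepted' example satisfies: starts with a vowel. None of the 'Rejected' examples do.
"cedar": starts with 'c' — does not fit, so Rejected.
"onyx": starts with 'o' — matches, so Accepted.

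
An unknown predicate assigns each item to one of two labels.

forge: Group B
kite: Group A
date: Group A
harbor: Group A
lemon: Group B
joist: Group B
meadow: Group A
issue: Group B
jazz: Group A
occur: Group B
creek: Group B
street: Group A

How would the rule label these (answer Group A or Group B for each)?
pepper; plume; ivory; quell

Group A, Group B, Group B, Group B

The simplest hypothesis consistent with all the labels is: even length.
pepper: length 6, fits → Group A.
plume: length 5, does not pass → Group B.
ivory: length 5, does not pass → Group B.
quell: length 5, does not pass → Group B.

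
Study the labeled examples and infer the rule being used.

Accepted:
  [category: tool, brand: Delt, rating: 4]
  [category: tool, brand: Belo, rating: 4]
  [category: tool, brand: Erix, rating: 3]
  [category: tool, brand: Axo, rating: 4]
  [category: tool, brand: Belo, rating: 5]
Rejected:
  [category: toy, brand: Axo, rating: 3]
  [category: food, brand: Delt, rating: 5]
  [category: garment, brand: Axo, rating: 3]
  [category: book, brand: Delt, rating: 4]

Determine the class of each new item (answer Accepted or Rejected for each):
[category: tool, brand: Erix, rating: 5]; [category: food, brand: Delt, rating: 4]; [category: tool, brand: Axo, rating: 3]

Accepted, Rejected, Accepted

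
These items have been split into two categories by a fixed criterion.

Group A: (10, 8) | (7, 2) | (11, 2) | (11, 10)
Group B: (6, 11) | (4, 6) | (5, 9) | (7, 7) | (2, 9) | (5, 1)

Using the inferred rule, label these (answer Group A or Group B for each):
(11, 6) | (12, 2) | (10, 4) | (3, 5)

The simplest hypothesis consistent with all the labels is: first > second AND second is even.
Group A: (11, 6), since 11 > 6, second 6.
Group A: (12, 2), since 12 > 2, second 2.
Group A: (10, 4), since 10 > 4, second 4.
Group B: (3, 5), since 3 < 5, second 5.

Group A, Group A, Group A, Group B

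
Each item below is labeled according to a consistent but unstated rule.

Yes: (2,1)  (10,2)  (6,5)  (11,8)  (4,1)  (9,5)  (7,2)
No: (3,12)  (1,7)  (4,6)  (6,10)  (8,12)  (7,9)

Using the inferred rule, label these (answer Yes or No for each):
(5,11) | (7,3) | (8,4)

One predicate separates the groups cleanly: first > second.

No, Yes, Yes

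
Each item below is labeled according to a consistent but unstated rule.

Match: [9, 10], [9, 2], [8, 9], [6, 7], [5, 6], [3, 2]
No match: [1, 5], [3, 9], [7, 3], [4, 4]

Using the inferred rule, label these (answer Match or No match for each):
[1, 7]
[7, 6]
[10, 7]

No match, Match, Match

The classifier is using: sum is odd.
[1, 7]: 1+7 = 8, does not fit → No match.
[7, 6]: 7+6 = 13, has this property → Match.
[10, 7]: 10+7 = 17, has this property → Match.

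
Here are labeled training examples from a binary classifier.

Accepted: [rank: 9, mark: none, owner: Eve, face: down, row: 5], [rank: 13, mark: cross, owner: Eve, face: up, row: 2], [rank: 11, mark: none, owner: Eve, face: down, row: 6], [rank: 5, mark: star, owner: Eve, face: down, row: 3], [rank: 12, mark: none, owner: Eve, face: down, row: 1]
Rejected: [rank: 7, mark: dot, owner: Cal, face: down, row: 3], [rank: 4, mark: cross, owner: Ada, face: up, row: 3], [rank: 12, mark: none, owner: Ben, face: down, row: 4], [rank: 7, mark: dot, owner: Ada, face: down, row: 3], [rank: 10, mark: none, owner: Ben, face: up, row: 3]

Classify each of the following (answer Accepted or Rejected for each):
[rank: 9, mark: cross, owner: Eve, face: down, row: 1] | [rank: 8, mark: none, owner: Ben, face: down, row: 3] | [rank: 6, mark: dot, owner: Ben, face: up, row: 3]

Accepted, Rejected, Rejected

A rule that fits every label: owner is Eve — true of each 'Accepted' example, false of each 'Rejected' one.
Accepted: [rank: 9, mark: cross, owner: Eve, face: down, row: 1], since owner is Eve. Rejected: [rank: 8, mark: none, owner: Ben, face: down, row: 3], since owner is Ben. Rejected: [rank: 6, mark: dot, owner: Ben, face: up, row: 3], since owner is Ben.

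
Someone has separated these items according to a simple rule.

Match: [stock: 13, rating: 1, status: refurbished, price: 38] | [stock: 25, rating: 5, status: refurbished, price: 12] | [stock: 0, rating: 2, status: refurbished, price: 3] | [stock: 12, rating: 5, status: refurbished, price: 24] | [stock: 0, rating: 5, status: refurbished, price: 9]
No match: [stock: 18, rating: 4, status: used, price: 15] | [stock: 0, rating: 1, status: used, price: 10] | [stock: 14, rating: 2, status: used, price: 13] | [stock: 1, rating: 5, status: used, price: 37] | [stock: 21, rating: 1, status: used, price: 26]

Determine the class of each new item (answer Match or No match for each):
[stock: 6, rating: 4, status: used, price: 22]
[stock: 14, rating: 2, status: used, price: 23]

One predicate separates the groups cleanly: status is refurbished.

No match, No match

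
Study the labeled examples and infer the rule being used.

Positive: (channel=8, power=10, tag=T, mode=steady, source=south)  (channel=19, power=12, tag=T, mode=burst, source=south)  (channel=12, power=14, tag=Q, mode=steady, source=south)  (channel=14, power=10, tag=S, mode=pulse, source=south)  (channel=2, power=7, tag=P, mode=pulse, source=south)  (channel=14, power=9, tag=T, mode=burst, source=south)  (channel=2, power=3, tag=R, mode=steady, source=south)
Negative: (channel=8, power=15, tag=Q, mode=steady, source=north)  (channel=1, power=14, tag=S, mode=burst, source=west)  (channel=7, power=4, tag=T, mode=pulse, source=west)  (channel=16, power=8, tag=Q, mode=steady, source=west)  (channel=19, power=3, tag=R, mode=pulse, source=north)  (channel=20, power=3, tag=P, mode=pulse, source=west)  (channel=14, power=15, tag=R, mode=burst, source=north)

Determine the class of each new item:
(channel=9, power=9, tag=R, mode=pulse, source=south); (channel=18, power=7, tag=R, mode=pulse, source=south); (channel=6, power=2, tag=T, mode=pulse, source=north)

Positive, Positive, Negative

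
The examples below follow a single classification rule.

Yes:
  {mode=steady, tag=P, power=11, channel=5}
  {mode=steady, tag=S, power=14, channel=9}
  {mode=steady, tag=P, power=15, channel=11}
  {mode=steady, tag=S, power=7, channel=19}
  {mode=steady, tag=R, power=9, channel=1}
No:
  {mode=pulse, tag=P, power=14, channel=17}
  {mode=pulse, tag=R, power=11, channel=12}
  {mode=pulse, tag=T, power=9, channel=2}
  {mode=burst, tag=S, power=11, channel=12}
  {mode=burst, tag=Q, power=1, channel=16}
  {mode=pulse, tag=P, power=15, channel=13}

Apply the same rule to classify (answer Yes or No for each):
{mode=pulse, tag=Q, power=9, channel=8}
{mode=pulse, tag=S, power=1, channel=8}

No, No

One predicate separates the groups cleanly: mode is steady.
No: {mode=pulse, tag=Q, power=9, channel=8}, since mode is pulse. No: {mode=pulse, tag=S, power=1, channel=8}, since mode is pulse.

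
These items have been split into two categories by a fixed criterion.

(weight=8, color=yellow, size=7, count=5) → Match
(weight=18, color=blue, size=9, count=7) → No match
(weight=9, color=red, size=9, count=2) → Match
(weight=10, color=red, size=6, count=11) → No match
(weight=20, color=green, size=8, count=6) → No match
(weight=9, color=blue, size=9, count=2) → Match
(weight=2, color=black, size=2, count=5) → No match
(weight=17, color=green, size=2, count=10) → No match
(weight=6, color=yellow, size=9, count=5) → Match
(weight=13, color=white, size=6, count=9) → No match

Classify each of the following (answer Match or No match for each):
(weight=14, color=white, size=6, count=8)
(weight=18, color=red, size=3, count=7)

The pattern is that an item is 'Match' exactly when: count ≤ 5 AND size ≥ 6.

No match, No match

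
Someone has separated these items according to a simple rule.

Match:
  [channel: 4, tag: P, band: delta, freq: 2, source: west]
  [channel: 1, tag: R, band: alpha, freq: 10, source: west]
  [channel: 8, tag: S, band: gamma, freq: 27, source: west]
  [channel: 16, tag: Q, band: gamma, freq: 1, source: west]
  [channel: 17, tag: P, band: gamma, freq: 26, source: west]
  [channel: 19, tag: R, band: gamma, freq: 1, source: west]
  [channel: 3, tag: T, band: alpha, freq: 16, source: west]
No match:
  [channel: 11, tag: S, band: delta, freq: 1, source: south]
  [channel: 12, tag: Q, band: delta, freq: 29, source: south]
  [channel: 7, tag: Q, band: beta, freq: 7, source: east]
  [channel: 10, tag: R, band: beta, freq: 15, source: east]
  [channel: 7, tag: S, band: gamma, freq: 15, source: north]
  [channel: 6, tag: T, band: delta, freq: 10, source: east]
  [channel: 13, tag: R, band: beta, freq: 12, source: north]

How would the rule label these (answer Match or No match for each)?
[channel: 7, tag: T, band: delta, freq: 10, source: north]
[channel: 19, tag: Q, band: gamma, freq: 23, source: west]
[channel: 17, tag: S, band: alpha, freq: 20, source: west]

All 'Match' examples share one property — source is west — and every 'No match' example lacks it.
[channel: 7, tag: T, band: delta, freq: 10, source: north] → source is north → No match.
[channel: 19, tag: Q, band: gamma, freq: 23, source: west] → source is west → Match.
[channel: 17, tag: S, band: alpha, freq: 20, source: west] → source is west → Match.

No match, Match, Match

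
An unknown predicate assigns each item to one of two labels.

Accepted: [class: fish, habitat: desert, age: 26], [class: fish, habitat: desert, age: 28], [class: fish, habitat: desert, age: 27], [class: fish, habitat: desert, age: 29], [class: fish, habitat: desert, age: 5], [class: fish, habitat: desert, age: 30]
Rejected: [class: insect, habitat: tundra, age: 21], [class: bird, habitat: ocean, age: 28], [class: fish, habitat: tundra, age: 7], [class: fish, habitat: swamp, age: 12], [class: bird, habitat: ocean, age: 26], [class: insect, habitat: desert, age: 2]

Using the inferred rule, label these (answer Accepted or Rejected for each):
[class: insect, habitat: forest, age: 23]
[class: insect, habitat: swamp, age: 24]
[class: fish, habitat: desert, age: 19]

Rejected, Rejected, Accepted

'Accepted' ⟺ class is fish AND habitat is desert.
[class: insect, habitat: forest, age: 23]: class is insect, habitat is forest — doesn't match, so Rejected.
[class: insect, habitat: swamp, age: 24]: class is insect, habitat is swamp — doesn't match, so Rejected.
[class: fish, habitat: desert, age: 19]: class is fish, habitat is desert — qualifies, so Accepted.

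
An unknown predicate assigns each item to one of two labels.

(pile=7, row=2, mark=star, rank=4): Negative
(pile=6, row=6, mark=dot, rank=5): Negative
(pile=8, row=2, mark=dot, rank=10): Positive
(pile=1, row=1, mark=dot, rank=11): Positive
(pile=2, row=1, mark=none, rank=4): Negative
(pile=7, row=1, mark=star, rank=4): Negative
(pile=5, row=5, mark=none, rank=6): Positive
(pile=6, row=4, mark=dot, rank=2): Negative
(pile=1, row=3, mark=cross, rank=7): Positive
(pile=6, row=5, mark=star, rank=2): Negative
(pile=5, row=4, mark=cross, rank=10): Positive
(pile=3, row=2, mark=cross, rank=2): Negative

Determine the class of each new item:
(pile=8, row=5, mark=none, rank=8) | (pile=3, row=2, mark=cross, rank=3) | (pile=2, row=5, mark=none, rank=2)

'Positive' ⟺ rank ≥ 6.

Positive, Negative, Negative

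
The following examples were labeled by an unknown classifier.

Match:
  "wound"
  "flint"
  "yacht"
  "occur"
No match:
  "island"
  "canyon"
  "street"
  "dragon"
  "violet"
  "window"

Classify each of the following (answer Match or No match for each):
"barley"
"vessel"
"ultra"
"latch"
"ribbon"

No match, No match, Match, Match, No match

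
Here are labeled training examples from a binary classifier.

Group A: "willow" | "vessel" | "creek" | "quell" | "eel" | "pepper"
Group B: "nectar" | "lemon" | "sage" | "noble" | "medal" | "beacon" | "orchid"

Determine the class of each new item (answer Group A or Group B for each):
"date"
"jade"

Group B, Group B

The simplest hypothesis consistent with all the labels is: has a double letter.
Group B: "date", since no doubled letter. Group B: "jade", since no doubled letter.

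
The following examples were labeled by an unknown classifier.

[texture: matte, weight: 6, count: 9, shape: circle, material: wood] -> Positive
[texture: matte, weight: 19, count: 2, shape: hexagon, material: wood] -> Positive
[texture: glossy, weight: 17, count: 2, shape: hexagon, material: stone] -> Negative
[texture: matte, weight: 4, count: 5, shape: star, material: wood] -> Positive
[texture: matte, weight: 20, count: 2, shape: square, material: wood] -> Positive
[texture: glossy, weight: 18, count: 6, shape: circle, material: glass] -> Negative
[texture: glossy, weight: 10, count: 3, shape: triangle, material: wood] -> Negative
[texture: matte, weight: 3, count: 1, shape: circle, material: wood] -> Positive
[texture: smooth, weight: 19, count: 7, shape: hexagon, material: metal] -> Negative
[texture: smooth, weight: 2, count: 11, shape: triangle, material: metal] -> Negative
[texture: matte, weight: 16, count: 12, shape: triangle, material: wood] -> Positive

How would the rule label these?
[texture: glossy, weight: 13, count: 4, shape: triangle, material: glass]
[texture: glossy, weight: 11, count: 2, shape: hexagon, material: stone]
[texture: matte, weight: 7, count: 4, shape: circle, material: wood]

Checking candidate rules against both groups, what survives is: texture is matte.
[texture: glossy, weight: 13, count: 4, shape: triangle, material: glass]: texture is glossy, does not satisfy this → Negative.
[texture: glossy, weight: 11, count: 2, shape: hexagon, material: stone]: texture is glossy, does not satisfy this → Negative.
[texture: matte, weight: 7, count: 4, shape: circle, material: wood]: texture is matte, satisfies this → Positive.

Negative, Negative, Positive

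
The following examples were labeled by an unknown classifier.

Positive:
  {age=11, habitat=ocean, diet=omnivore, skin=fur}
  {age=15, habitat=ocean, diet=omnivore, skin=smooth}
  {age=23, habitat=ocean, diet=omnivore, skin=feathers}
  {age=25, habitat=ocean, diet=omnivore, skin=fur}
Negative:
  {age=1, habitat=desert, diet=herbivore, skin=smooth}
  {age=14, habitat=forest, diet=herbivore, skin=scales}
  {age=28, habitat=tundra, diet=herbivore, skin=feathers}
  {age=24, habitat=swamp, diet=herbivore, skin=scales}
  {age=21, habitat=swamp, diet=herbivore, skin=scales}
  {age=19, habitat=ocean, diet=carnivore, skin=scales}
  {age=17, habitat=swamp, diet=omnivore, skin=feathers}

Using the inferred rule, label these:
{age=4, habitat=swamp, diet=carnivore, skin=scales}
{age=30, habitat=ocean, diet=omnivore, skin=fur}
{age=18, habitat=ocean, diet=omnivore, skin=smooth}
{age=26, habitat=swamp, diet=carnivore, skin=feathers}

Rule: habitat is ocean AND diet is omnivore. This holds for each 'Positive' example and fails for each 'Negative' one.
{age=4, habitat=swamp, diet=carnivore, skin=scales}: habitat is swamp, diet is carnivore — lacks this property, so Negative. {age=30, habitat=ocean, diet=omnivore, skin=fur}: habitat is ocean, diet is omnivore — matches, so Positive. {age=18, habitat=ocean, diet=omnivore, skin=smooth}: habitat is ocean, diet is omnivore — matches, so Positive. {age=26, habitat=swamp, diet=carnivore, skin=feathers}: habitat is swamp, diet is carnivore — lacks this property, so Negative.

Negative, Positive, Positive, Negative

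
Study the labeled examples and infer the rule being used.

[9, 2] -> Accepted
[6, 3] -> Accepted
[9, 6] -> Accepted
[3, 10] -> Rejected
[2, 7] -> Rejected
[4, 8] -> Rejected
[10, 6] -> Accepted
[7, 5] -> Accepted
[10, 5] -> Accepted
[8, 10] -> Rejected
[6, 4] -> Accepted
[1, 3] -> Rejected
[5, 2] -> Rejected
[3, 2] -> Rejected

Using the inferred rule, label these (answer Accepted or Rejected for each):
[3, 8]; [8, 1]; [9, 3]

Rejected, Accepted, Accepted

The distinguishing property — first > second AND sum ≥ 9 — holds for all the 'Accepted' cases and none of the 'Rejected' cases.
[3, 8]: 3 < 8, 3+8 = 11, doesn't match → Rejected.
[8, 1]: 8 > 1, 8+1 = 9, qualifies → Accepted.
[9, 3]: 9 > 3, 9+3 = 12, qualifies → Accepted.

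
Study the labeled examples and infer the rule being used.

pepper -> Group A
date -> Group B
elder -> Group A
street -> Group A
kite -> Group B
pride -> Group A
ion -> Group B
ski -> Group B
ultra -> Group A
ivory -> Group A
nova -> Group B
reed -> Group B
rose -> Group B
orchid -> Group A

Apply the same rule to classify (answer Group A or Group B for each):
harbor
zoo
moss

Group A, Group B, Group B

A rule that fits every label: length ≥ 5 — true of each 'Group A' example, false of each 'Group B' one.
harbor → length 6 → Group A.
zoo → length 3 → Group B.
moss → length 4 → Group B.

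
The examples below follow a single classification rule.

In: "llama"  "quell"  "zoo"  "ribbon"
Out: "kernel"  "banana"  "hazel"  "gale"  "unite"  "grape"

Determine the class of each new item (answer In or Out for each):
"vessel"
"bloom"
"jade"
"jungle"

The simplest hypothesis consistent with all the labels is: has a double letter.

In, In, Out, Out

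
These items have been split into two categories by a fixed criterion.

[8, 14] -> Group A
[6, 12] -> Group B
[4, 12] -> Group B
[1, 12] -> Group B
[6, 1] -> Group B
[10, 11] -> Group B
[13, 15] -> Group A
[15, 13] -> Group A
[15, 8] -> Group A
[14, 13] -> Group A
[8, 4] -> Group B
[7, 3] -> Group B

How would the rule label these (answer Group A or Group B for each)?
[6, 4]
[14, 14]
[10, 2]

Group B, Group A, Group B

Rule: sum ≥ 22. This holds for each 'Group A' example and fails for each 'Group B' one.
[6, 4] — 6+4 = 10, hence Group B.
[14, 14] — 14+14 = 28, hence Group A.
[10, 2] — 10+2 = 12, hence Group B.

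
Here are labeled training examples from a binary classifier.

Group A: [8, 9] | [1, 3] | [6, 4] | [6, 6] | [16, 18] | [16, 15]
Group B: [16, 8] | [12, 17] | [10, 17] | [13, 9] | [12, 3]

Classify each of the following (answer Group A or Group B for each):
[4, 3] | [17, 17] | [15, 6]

The pattern is that an item is 'Group A' exactly when: |first − second| ≤ 2.
Group A: [4, 3], since |4−3| = 1.
Group A: [17, 17], since |17−17| = 0.
Group B: [15, 6], since |15−6| = 9.

Group A, Group A, Group B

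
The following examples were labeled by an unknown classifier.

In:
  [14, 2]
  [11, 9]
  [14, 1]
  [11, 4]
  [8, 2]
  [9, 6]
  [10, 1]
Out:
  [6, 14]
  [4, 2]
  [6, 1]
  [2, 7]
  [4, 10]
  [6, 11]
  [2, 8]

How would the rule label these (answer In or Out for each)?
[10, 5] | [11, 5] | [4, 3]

All 'In' examples share one property — first ≥ 7 — and every 'Out' example lacks it.
[10, 5]: first 10 — fits, so In.
[11, 5]: first 11 — fits, so In.
[4, 3]: first 4 — fails the rule, so Out.

In, In, Out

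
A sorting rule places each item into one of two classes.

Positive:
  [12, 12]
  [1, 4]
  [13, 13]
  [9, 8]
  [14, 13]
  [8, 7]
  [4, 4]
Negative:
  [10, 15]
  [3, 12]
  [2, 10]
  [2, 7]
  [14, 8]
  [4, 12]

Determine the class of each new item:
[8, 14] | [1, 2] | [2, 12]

The rule appears to be: |first − second| ≤ 3.
Negative: [8, 14], since |8−14| = 6. Positive: [1, 2], since |1−2| = 1. Negative: [2, 12], since |2−12| = 10.

Negative, Positive, Negative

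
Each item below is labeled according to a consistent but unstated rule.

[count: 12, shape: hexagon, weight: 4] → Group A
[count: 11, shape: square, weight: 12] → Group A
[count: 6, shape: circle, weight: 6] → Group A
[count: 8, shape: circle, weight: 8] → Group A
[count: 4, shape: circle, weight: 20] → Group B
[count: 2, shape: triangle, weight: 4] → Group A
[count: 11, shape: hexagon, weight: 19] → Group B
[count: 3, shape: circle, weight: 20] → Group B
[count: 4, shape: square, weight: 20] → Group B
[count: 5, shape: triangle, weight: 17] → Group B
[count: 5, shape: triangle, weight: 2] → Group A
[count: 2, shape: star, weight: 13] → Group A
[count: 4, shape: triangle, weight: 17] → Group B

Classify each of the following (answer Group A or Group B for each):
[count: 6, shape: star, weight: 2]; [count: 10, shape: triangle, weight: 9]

The pattern is that an item is 'Group A' exactly when: weight ≤ 13.
[count: 6, shape: star, weight: 2]: weight = 2 — has this property, so Group A.
[count: 10, shape: triangle, weight: 9]: weight = 9 — has this property, so Group A.

Group A, Group A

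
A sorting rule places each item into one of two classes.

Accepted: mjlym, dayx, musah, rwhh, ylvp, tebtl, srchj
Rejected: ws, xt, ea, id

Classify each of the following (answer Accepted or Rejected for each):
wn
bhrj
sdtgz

Rejected, Accepted, Accepted

Rule: length ≥ 4. This holds for each 'Accepted' example and fails for each 'Rejected' one.
wn — length 2, hence Rejected. bhrj — length 4, hence Accepted. sdtgz — length 5, hence Accepted.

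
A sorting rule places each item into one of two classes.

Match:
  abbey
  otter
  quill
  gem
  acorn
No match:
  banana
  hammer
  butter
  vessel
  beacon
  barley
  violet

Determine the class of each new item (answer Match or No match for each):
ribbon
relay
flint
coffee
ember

Rule: odd length. This holds for each 'Match' example and fails for each 'No match' one.
ribbon: No match (length 6). relay: Match (length 5). flint: Match (length 5). coffee: No match (length 6). ember: Match (length 5).

No match, Match, Match, No match, Match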